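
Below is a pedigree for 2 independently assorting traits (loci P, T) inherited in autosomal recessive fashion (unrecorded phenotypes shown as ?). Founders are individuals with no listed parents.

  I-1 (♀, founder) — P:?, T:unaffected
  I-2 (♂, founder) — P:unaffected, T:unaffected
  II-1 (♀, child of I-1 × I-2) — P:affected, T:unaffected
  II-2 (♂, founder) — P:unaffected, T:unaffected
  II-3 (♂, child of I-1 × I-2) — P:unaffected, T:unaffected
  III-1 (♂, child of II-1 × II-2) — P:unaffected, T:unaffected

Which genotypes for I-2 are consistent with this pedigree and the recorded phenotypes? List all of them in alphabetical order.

I-2 ∈ {Pp TT, Pp Tt}

P/I-1 ? ·: Pp|pp
P/I-2 un ·: Pp
P/II-1 aff I-1×I-2: pp
P/II-2 un ·: PP|Pp
P/II-3 un I-1×I-2: PP|Pp
P/III-1 un II-1×II-2: Pp
⇒ P over [I-1,I-2,II-1,II-2,II-3,III-1]: 6 consistent
T/I-1 un ·: TT|Tt
T/I-2 un ·: TT|Tt
T/II-1 un I-1×I-2: TT|Tt
T/II-2 un ·: TT|Tt
T/II-3 un I-1×I-2: TT|Tt
T/III-1 un II-1×II-2: TT|Tt
⇒ T over [I-1,I-2,II-1,II-2,II-3,III-1]: 45 consistent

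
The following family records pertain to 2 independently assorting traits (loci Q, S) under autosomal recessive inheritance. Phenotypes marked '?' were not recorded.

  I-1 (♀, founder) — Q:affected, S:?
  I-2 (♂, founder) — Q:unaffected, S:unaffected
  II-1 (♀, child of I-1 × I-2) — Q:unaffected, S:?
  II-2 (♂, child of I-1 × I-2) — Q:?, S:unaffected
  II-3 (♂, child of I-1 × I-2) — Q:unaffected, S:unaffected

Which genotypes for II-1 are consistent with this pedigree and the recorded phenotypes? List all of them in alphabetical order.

II-1 ∈ {Qq SS, Qq Ss, Qq ss}

Q/I-1 aff ·: qq
Q/I-2 un ·: QQ|Qq
Q/II-1 un I-1×I-2: Qq
Q/II-2 ? I-1×I-2: Qq|qq
Q/II-3 un I-1×I-2: Qq
⇒ Q over [I-1,I-2,II-1,II-2,II-3]: 3 consistent
S/I-1 ? ·: SS|Ss|ss
S/I-2 un ·: SS|Ss
S/II-1 ? I-1×I-2: SS|Ss|ss
S/II-2 un I-1×I-2: SS|Ss
S/II-3 un I-1×I-2: SS|Ss
⇒ S over [I-1,I-2,II-1,II-2,II-3]: 32 consistent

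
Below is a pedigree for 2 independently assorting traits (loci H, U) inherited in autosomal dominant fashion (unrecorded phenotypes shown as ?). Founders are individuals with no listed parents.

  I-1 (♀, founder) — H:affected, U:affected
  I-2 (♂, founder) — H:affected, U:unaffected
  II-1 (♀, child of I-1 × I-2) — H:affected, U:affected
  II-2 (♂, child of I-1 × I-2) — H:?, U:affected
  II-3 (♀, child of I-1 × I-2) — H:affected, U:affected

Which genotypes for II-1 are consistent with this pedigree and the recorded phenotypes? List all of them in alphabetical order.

H/I-1 aff ·: Hh|HH
H/I-2 aff ·: Hh|HH
H/II-1 aff I-1×I-2: Hh|HH
H/II-2 ? I-1×I-2: hh|Hh|HH
H/II-3 aff I-1×I-2: Hh|HH
⇒ H over [I-1,I-2,II-1,II-2,II-3]: 29 consistent
U/I-1 aff ·: Uu|UU
U/I-2 un ·: uu
U/II-1 aff I-1×I-2: Uu
U/II-2 aff I-1×I-2: Uu
U/II-3 aff I-1×I-2: Uu
⇒ U over [I-1,I-2,II-1,II-2,II-3]: 2 consistent

II-1 ∈ {HH Uu, Hh Uu}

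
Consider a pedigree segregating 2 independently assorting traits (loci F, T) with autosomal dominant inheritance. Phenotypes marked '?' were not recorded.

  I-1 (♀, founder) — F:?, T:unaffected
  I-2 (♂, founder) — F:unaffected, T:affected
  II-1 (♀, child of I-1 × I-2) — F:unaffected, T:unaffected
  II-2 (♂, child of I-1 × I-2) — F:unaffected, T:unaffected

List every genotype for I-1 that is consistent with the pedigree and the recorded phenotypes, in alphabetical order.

F/I-1 ? ·: ff|Ff
F/I-2 un ·: ff
F/II-1 un I-1×I-2: ff
F/II-2 un I-1×I-2: ff
⇒ F over [I-1,I-2,II-1,II-2]: 2 consistent
T/I-1 un ·: tt
T/I-2 aff ·: Tt
T/II-1 un I-1×I-2: tt
T/II-2 un I-1×I-2: tt
⇒ T over [I-1,I-2,II-1,II-2]: 1 consistent

I-1 ∈ {Ff tt, ff tt}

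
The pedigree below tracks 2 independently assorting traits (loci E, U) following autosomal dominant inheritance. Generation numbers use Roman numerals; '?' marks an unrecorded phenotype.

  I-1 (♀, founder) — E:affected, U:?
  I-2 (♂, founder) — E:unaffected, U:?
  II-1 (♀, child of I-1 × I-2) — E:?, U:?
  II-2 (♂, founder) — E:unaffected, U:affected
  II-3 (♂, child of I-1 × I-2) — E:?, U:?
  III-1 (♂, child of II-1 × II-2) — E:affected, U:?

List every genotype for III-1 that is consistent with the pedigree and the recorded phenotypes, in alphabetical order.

E/I-1 aff ·: Ee|EE
E/I-2 un ·: ee
E/II-1 ? I-1×I-2: Ee
E/II-2 un ·: ee
E/II-3 ? I-1×I-2: ee|Ee
E/III-1 aff II-1×II-2: Ee
⇒ E over [I-1,I-2,II-1,II-2,II-3,III-1]: 3 consistent
U/I-1 ? ·: uu|Uu|UU
U/I-2 ? ·: uu|Uu|UU
U/II-1 ? I-1×I-2: uu|Uu|UU
U/II-2 aff ·: Uu|UU
U/II-3 ? I-1×I-2: uu|Uu|UU
U/III-1 ? II-1×II-2: uu|Uu|UU
⇒ U over [I-1,I-2,II-1,II-2,II-3,III-1]: 113 consistent

III-1 ∈ {Ee UU, Ee Uu, Ee uu}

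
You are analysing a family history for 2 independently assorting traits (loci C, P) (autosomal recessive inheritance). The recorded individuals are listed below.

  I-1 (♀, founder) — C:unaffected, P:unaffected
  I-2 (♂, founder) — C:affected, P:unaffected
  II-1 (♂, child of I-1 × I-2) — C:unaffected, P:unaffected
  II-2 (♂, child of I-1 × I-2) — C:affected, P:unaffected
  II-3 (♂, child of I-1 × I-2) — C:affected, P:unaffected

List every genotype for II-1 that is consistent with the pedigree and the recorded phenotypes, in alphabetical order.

C/I-1 un ·: Cc
C/I-2 aff ·: cc
C/II-1 un I-1×I-2: Cc
C/II-2 aff I-1×I-2: cc
C/II-3 aff I-1×I-2: cc
⇒ C over [I-1,I-2,II-1,II-2,II-3]: 1 consistent
P/I-1 un ·: PP|Pp
P/I-2 un ·: PP|Pp
P/II-1 un I-1×I-2: PP|Pp
P/II-2 un I-1×I-2: PP|Pp
P/II-3 un I-1×I-2: PP|Pp
⇒ P over [I-1,I-2,II-1,II-2,II-3]: 25 consistent

II-1 ∈ {Cc PP, Cc Pp}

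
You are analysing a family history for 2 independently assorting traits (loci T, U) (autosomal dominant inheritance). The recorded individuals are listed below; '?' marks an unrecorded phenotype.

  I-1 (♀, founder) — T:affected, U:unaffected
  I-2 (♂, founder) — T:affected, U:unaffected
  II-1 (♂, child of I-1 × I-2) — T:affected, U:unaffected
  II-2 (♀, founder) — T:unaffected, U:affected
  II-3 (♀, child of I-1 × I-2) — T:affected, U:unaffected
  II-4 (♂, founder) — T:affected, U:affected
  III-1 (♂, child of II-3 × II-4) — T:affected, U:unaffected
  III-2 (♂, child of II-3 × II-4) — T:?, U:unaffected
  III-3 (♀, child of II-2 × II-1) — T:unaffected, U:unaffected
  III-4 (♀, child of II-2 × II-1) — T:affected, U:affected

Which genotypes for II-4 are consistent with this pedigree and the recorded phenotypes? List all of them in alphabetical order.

II-4 ∈ {TT Uu, Tt Uu}

T/I-1 aff ·: Tt|TT
T/I-2 aff ·: Tt|TT
T/II-1 aff I-1×I-2: Tt
T/II-2 un ·: tt
T/II-3 aff I-1×I-2: Tt|TT
T/II-4 aff ·: Tt|TT
T/III-1 aff II-3×II-4: Tt|TT
T/III-2 ? II-3×II-4: tt|Tt|TT
T/III-3 un II-2×II-1: tt
T/III-4 aff II-2×II-1: Tt
⇒ T over [I-1,I-2,II-1,II-2,II-3,II-4,III-1,III-2,III-3,III-4]: 45 consistent
U/I-1 un ·: uu
U/I-2 un ·: uu
U/II-1 un I-1×I-2: uu
U/II-2 aff ·: Uu
U/II-3 un I-1×I-2: uu
U/II-4 aff ·: Uu
U/III-1 un II-3×II-4: uu
U/III-2 un II-3×II-4: uu
U/III-3 un II-2×II-1: uu
U/III-4 aff II-2×II-1: Uu
⇒ U over [I-1,I-2,II-1,II-2,II-3,II-4,III-1,III-2,III-3,III-4]: 1 consistent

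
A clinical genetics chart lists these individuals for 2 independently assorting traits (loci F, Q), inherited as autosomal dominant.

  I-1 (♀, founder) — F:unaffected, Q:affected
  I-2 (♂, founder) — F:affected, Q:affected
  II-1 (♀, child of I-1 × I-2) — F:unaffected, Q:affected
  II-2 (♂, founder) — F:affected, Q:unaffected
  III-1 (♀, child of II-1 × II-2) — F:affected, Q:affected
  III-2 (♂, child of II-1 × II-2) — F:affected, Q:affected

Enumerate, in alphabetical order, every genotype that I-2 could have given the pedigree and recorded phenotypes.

F/I-1 un ·: ff
F/I-2 aff ·: Ff
F/II-1 un I-1×I-2: ff
F/II-2 aff ·: Ff|FF
F/III-1 aff II-1×II-2: Ff
F/III-2 aff II-1×II-2: Ff
⇒ F over [I-1,I-2,II-1,II-2,III-1,III-2]: 2 consistent
Q/I-1 aff ·: Qq|QQ
Q/I-2 aff ·: Qq|QQ
Q/II-1 aff I-1×I-2: Qq|QQ
Q/II-2 un ·: qq
Q/III-1 aff II-1×II-2: Qq
Q/III-2 aff II-1×II-2: Qq
⇒ Q over [I-1,I-2,II-1,II-2,III-1,III-2]: 7 consistent

I-2 ∈ {Ff QQ, Ff Qq}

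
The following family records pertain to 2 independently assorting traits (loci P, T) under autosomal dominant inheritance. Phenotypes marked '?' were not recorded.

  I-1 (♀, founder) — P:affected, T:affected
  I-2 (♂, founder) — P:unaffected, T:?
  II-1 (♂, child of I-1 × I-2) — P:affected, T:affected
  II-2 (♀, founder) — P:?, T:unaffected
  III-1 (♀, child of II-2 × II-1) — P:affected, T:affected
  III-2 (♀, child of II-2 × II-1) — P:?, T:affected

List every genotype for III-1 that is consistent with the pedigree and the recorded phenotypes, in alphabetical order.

P/I-1 aff ·: Pp|PP
P/I-2 un ·: pp
P/II-1 aff I-1×I-2: Pp
P/II-2 ? ·: pp|Pp|PP
P/III-1 aff II-2×II-1: Pp|PP
P/III-2 ? II-2×II-1: pp|Pp|PP
⇒ P over [I-1,I-2,II-1,II-2,III-1,III-2]: 24 consistent
T/I-1 aff ·: Tt|TT
T/I-2 ? ·: tt|Tt|TT
T/II-1 aff I-1×I-2: Tt|TT
T/II-2 un ·: tt
T/III-1 aff II-2×II-1: Tt
T/III-2 aff II-2×II-1: Tt
⇒ T over [I-1,I-2,II-1,II-2,III-1,III-2]: 9 consistent

III-1 ∈ {PP Tt, Pp Tt}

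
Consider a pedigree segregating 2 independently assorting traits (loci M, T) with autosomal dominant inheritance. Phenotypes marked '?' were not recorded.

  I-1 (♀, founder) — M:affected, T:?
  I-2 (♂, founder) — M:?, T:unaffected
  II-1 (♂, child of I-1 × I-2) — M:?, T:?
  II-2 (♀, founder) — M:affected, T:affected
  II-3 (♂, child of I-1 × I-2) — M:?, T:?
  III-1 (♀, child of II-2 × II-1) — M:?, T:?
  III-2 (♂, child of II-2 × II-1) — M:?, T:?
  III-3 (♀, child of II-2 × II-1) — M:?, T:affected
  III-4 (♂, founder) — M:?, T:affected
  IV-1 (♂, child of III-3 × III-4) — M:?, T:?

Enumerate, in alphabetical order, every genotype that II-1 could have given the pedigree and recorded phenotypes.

II-1 ∈ {MM Tt, MM tt, Mm Tt, Mm tt, mm Tt, mm tt}

M/I-1 aff ·: Mm|MM
M/I-2 ? ·: mm|Mm|MM
M/II-1 ? I-1×I-2: mm|Mm|MM
M/II-2 aff ·: Mm|MM
M/II-3 ? I-1×I-2: mm|Mm|MM
M/III-1 ? II-2×II-1: mm|Mm|MM
M/III-2 ? II-2×II-1: mm|Mm|MM
M/III-3 ? II-2×II-1: mm|Mm|MM
M/III-4 ? ·: mm|Mm|MM
M/IV-1 ? III-3×III-4: mm|Mm|MM
⇒ M over [I-1,I-2,II-1,II-2,II-3,III-1,III-2,III-3,III-4,IV-1]: 2429 consistent
T/I-1 ? ·: tt|Tt|TT
T/I-2 un ·: tt
T/II-1 ? I-1×I-2: tt|Tt
T/II-2 aff ·: Tt|TT
T/II-3 ? I-1×I-2: tt|Tt
T/III-1 ? II-2×II-1: tt|Tt|TT
T/III-2 ? II-2×II-1: tt|Tt|TT
T/III-3 aff II-2×II-1: Tt|TT
T/III-4 aff ·: Tt|TT
T/IV-1 ? III-3×III-4: tt|Tt|TT
⇒ T over [I-1,I-2,II-1,II-2,II-3,III-1,III-2,III-3,III-4,IV-1]: 387 consistent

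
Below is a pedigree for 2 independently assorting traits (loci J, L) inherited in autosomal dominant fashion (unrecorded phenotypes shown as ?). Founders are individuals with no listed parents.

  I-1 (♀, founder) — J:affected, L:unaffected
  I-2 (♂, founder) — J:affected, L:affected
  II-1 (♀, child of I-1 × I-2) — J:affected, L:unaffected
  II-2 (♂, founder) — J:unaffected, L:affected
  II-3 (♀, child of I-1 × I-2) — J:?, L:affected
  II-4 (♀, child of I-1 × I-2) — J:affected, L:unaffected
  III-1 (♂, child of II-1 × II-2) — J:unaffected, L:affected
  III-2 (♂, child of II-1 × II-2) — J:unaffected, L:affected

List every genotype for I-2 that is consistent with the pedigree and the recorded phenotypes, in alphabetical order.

J/I-1 aff ·: Jj|JJ
J/I-2 aff ·: Jj|JJ
J/II-1 aff I-1×I-2: Jj
J/II-2 un ·: jj
J/II-3 ? I-1×I-2: jj|Jj|JJ
J/II-4 aff I-1×I-2: Jj|JJ
J/III-1 un II-1×II-2: jj
J/III-2 un II-1×II-2: jj
⇒ J over [I-1,I-2,II-1,II-2,II-3,II-4,III-1,III-2]: 14 consistent
L/I-1 un ·: ll
L/I-2 aff ·: Ll
L/II-1 un I-1×I-2: ll
L/II-2 aff ·: Ll|LL
L/II-3 aff I-1×I-2: Ll
L/II-4 un I-1×I-2: ll
L/III-1 aff II-1×II-2: Ll
L/III-2 aff II-1×II-2: Ll
⇒ L over [I-1,I-2,II-1,II-2,II-3,II-4,III-1,III-2]: 2 consistent

I-2 ∈ {JJ Ll, Jj Ll}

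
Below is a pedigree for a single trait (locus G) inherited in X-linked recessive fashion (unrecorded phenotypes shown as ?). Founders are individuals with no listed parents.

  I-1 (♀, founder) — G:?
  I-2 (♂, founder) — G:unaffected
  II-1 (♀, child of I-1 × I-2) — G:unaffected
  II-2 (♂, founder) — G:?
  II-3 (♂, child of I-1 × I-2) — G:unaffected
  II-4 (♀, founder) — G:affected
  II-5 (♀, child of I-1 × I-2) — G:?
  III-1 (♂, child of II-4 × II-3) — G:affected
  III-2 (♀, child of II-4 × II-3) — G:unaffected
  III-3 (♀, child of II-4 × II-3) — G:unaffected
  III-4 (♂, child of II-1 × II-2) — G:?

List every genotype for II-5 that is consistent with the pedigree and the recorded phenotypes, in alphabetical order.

G/I-1 ? ·: X^GX^G|X^GX^g
G/I-2 un ·: X^GY
G/II-1 un I-1×I-2: X^GX^G|X^GX^g
G/II-2 ? ·: X^GY|X^gY
G/II-3 un I-1×I-2: X^GY
G/II-4 aff ·: X^gX^g
G/II-5 ? I-1×I-2: X^GX^G|X^GX^g
G/III-1 aff II-4×II-3: X^gY
G/III-2 un II-4×II-3: X^GX^g
G/III-3 un II-4×II-3: X^GX^g
G/III-4 ? II-1×II-2: X^GY|X^gY
⇒ G over [I-1,I-2,II-1,II-2,II-3,II-4,II-5,III-1,III-2,III-3,III-4]: 14 consistent

II-5 ∈ {X^GX^G, X^GX^g}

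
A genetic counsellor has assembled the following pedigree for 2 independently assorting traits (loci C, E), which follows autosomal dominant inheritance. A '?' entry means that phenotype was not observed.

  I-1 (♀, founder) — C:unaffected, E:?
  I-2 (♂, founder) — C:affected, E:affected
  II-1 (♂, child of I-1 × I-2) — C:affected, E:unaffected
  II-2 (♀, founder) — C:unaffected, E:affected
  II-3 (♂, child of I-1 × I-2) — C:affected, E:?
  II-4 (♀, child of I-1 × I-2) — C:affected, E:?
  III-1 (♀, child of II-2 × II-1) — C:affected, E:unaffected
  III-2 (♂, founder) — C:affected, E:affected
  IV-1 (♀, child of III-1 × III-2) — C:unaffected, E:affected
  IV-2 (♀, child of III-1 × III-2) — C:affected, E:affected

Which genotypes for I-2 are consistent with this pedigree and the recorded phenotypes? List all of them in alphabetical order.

C/I-1 un ·: cc
C/I-2 aff ·: Cc|CC
C/II-1 aff I-1×I-2: Cc
C/II-2 un ·: cc
C/II-3 aff I-1×I-2: Cc
C/II-4 aff I-1×I-2: Cc
C/III-1 aff II-2×II-1: Cc
C/III-2 aff ·: Cc
C/IV-1 un III-1×III-2: cc
C/IV-2 aff III-1×III-2: Cc|CC
⇒ C over [I-1,I-2,II-1,II-2,II-3,II-4,III-1,III-2,IV-1,IV-2]: 4 consistent
E/I-1 ? ·: ee|Ee
E/I-2 aff ·: Ee
E/II-1 un I-1×I-2: ee
E/II-2 aff ·: Ee
E/II-3 ? I-1×I-2: ee|Ee|EE
E/II-4 ? I-1×I-2: ee|Ee|EE
E/III-1 un II-2×II-1: ee
E/III-2 aff ·: Ee|EE
E/IV-1 aff III-1×III-2: Ee
E/IV-2 aff III-1×III-2: Ee
⇒ E over [I-1,I-2,II-1,II-2,II-3,II-4,III-1,III-2,IV-1,IV-2]: 26 consistent

I-2 ∈ {CC Ee, Cc Ee}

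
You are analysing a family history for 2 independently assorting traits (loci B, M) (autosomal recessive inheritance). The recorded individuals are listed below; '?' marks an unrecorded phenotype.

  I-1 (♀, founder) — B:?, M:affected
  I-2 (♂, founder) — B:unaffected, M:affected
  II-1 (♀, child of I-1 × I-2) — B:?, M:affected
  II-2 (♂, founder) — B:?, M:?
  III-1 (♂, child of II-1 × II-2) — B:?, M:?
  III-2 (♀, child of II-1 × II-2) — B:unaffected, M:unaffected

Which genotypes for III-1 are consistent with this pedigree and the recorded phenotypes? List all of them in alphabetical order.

III-1 ∈ {BB Mm, BB mm, Bb Mm, Bb mm, bb Mm, bb mm}

B/I-1 ? ·: BB|Bb|bb
B/I-2 un ·: BB|Bb
B/II-1 ? I-1×I-2: BB|Bb|bb
B/II-2 ? ·: BB|Bb|bb
B/III-1 ? II-1×II-2: BB|Bb|bb
B/III-2 un II-1×II-2: BB|Bb
⇒ B over [I-1,I-2,II-1,II-2,III-1,III-2]: 90 consistent
M/I-1 aff ·: mm
M/I-2 aff ·: mm
M/II-1 aff I-1×I-2: mm
M/II-2 ? ·: MM|Mm
M/III-1 ? II-1×II-2: Mm|mm
M/III-2 un II-1×II-2: Mm
⇒ M over [I-1,I-2,II-1,II-2,III-1,III-2]: 3 consistent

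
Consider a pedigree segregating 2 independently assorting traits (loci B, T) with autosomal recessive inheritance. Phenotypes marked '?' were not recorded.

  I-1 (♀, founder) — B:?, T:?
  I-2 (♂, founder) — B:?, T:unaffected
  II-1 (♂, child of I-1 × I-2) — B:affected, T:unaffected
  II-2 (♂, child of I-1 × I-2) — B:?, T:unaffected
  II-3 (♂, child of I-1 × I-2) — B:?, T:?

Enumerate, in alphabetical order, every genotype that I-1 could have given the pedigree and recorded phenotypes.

B/I-1 ? ·: Bb|bb
B/I-2 ? ·: Bb|bb
B/II-1 aff I-1×I-2: bb
B/II-2 ? I-1×I-2: BB|Bb|bb
B/II-3 ? I-1×I-2: BB|Bb|bb
⇒ B over [I-1,I-2,II-1,II-2,II-3]: 18 consistent
T/I-1 ? ·: TT|Tt|tt
T/I-2 un ·: TT|Tt
T/II-1 un I-1×I-2: TT|Tt
T/II-2 un I-1×I-2: TT|Tt
T/II-3 ? I-1×I-2: TT|Tt|tt
⇒ T over [I-1,I-2,II-1,II-2,II-3]: 32 consistent

I-1 ∈ {Bb TT, Bb Tt, Bb tt, bb TT, bb Tt, bb tt}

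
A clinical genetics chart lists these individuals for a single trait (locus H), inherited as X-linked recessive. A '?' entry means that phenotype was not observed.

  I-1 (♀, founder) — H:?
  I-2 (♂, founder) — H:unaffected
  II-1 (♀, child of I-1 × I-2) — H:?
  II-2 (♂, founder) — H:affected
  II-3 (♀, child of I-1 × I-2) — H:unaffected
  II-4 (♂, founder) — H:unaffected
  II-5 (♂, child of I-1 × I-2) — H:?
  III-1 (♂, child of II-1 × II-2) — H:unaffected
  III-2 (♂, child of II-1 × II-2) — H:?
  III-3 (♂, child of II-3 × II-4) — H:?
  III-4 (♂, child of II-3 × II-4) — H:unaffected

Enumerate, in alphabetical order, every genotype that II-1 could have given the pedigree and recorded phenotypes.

II-1 ∈ {X^HX^H, X^HX^h}

H/I-1 ? ·: X^HX^H|X^HX^h|X^hX^h
H/I-2 un ·: X^HY
H/II-1 ? I-1×I-2: X^HX^H|X^HX^h
H/II-2 aff ·: X^hY
H/II-3 un I-1×I-2: X^HX^H|X^HX^h
H/II-4 un ·: X^HY
H/II-5 ? I-1×I-2: X^HY|X^hY
H/III-1 un II-1×II-2: X^HY
H/III-2 ? II-1×II-2: X^HY|X^hY
H/III-3 ? II-3×II-4: X^HY|X^hY
H/III-4 un II-3×II-4: X^HY
⇒ H over [I-1,I-2,II-1,II-2,II-3,II-4,II-5,III-1,III-2,III-3,III-4]: 23 consistent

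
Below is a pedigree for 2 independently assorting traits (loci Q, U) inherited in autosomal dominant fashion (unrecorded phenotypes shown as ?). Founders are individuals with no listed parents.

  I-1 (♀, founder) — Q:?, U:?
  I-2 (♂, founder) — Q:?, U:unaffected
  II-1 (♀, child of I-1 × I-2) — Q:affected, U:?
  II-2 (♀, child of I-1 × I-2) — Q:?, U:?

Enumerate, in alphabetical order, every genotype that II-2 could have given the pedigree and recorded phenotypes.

Q/I-1 ? ·: qq|Qq|QQ
Q/I-2 ? ·: qq|Qq|QQ
Q/II-1 aff I-1×I-2: Qq|QQ
Q/II-2 ? I-1×I-2: qq|Qq|QQ
⇒ Q over [I-1,I-2,II-1,II-2]: 21 consistent
U/I-1 ? ·: uu|Uu|UU
U/I-2 un ·: uu
U/II-1 ? I-1×I-2: uu|Uu
U/II-2 ? I-1×I-2: uu|Uu
⇒ U over [I-1,I-2,II-1,II-2]: 6 consistent

II-2 ∈ {QQ Uu, QQ uu, Qq Uu, Qq uu, qq Uu, qq uu}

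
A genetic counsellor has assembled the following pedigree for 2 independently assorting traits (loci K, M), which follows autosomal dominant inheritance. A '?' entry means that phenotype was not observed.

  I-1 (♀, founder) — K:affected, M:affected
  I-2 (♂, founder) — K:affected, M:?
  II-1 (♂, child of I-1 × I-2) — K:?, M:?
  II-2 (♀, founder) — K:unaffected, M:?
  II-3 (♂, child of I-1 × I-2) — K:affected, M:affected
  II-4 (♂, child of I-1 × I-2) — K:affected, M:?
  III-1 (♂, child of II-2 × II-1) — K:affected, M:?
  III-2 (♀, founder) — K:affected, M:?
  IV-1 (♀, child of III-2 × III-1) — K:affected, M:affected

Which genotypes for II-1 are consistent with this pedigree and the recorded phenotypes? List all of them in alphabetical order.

II-1 ∈ {KK MM, KK Mm, KK mm, Kk MM, Kk Mm, Kk mm}

K/I-1 aff ·: Kk|KK
K/I-2 aff ·: Kk|KK
K/II-1 ? I-1×I-2: Kk|KK
K/II-2 un ·: kk
K/II-3 aff I-1×I-2: Kk|KK
K/II-4 aff I-1×I-2: Kk|KK
K/III-1 aff II-2×II-1: Kk
K/III-2 aff ·: Kk|KK
K/IV-1 aff III-2×III-1: Kk|KK
⇒ K over [I-1,I-2,II-1,II-2,II-3,II-4,III-1,III-2,IV-1]: 100 consistent
M/I-1 aff ·: Mm|MM
M/I-2 ? ·: mm|Mm|MM
M/II-1 ? I-1×I-2: mm|Mm|MM
M/II-2 ? ·: mm|Mm|MM
M/II-3 aff I-1×I-2: Mm|MM
M/II-4 ? I-1×I-2: mm|Mm|MM
M/III-1 ? II-2×II-1: mm|Mm|MM
M/III-2 ? ·: mm|Mm|MM
M/IV-1 aff III-2×III-1: Mm|MM
⇒ M over [I-1,I-2,II-1,II-2,II-3,II-4,III-1,III-2,IV-1]: 841 consistent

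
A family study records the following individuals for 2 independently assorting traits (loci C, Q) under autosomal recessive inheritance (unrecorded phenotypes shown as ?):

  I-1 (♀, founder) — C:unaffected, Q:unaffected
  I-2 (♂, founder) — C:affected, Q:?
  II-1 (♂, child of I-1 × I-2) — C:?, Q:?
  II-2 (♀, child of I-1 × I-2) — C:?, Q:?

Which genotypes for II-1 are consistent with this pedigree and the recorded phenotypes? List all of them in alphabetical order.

C/I-1 un ·: CC|Cc
C/I-2 aff ·: cc
C/II-1 ? I-1×I-2: Cc|cc
C/II-2 ? I-1×I-2: Cc|cc
⇒ C over [I-1,I-2,II-1,II-2]: 5 consistent
Q/I-1 un ·: QQ|Qq
Q/I-2 ? ·: QQ|Qq|qq
Q/II-1 ? I-1×I-2: QQ|Qq|qq
Q/II-2 ? I-1×I-2: QQ|Qq|qq
⇒ Q over [I-1,I-2,II-1,II-2]: 23 consistent

II-1 ∈ {Cc QQ, Cc Qq, Cc qq, cc QQ, cc Qq, cc qq}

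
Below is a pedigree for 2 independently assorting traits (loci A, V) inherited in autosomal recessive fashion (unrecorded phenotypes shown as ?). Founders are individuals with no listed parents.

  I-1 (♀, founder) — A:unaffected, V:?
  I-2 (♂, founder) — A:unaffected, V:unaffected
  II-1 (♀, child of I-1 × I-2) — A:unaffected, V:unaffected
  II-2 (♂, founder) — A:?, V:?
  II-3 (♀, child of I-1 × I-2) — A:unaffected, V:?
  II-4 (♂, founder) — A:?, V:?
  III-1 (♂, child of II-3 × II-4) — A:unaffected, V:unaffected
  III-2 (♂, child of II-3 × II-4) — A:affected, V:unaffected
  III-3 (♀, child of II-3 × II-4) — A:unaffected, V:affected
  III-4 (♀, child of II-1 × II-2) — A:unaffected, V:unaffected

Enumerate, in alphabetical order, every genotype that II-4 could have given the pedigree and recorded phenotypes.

A/I-1 un ·: AA|Aa
A/I-2 un ·: AA|Aa
A/II-1 un I-1×I-2: AA|Aa
A/II-2 ? ·: AA|Aa|aa
A/II-3 un I-1×I-2: Aa
A/II-4 ? ·: Aa|aa
A/III-1 un II-3×II-4: AA|Aa
A/III-2 aff II-3×II-4: aa
A/III-3 un II-3×II-4: AA|Aa
A/III-4 un II-1×II-2: AA|Aa
⇒ A over [I-1,I-2,II-1,II-2,II-3,II-4,III-1,III-2,III-3,III-4]: 135 consistent
V/I-1 ? ·: VV|Vv|vv
V/I-2 un ·: VV|Vv
V/II-1 un I-1×I-2: VV|Vv
V/II-2 ? ·: VV|Vv|vv
V/II-3 ? I-1×I-2: Vv|vv
V/II-4 ? ·: Vv|vv
V/III-1 un II-3×II-4: VV|Vv
V/III-2 un II-3×II-4: VV|Vv
V/III-3 aff II-3×II-4: vv
V/III-4 un II-1×II-2: VV|Vv
⇒ V over [I-1,I-2,II-1,II-2,II-3,II-4,III-1,III-2,III-3,III-4]: 199 consistent

II-4 ∈ {Aa Vv, Aa vv, aa Vv, aa vv}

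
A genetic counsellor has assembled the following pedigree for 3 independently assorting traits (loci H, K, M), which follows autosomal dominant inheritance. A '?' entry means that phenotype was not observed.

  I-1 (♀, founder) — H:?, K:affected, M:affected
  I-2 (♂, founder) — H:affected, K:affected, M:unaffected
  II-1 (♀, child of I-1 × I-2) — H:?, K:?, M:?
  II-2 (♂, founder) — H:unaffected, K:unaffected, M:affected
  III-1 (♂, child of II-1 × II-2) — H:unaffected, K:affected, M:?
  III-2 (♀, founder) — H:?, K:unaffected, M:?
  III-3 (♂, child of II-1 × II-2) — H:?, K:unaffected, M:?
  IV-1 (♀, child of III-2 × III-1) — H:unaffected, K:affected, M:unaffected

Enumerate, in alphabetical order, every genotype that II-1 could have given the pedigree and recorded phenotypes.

II-1 ∈ {Hh Kk Mm, Hh Kk mm, hh Kk Mm, hh Kk mm}

H/I-1 ? ·: hh|Hh|HH
H/I-2 aff ·: Hh|HH
H/II-1 ? I-1×I-2: hh|Hh
H/II-2 un ·: hh
H/III-1 un II-1×II-2: hh
H/III-2 ? ·: hh|Hh
H/III-3 ? II-1×II-2: hh|Hh
H/IV-1 un III-2×III-1: hh
⇒ H over [I-1,I-2,II-1,II-2,III-1,III-2,III-3,IV-1]: 24 consistent
K/I-1 aff ·: Kk|KK
K/I-2 aff ·: Kk|KK
K/II-1 ? I-1×I-2: Kk
K/II-2 un ·: kk
K/III-1 aff II-1×II-2: Kk
K/III-2 un ·: kk
K/III-3 un II-1×II-2: kk
K/IV-1 aff III-2×III-1: Kk
⇒ K over [I-1,I-2,II-1,II-2,III-1,III-2,III-3,IV-1]: 3 consistent
M/I-1 aff ·: Mm|MM
M/I-2 un ·: mm
M/II-1 ? I-1×I-2: mm|Mm
M/II-2 aff ·: Mm|MM
M/III-1 ? II-1×II-2: mm|Mm
M/III-2 ? ·: mm|Mm
M/III-3 ? II-1×II-2: mm|Mm|MM
M/IV-1 un III-2×III-1: mm
⇒ M over [I-1,I-2,II-1,II-2,III-1,III-2,III-3,IV-1]: 42 consistent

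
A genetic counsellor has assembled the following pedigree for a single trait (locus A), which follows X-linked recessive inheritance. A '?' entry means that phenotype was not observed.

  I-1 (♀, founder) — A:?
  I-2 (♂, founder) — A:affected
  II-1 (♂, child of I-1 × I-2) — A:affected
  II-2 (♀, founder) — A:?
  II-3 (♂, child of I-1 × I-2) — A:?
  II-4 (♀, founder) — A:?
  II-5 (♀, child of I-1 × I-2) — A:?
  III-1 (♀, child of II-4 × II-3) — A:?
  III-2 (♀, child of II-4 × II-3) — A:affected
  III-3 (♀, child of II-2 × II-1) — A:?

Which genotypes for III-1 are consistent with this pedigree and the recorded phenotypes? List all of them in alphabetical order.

A/I-1 ? ·: X^AX^a|X^aX^a
A/I-2 aff ·: X^aY
A/II-1 aff I-1×I-2: X^aY
A/II-2 ? ·: X^AX^A|X^AX^a|X^aX^a
A/II-3 ? I-1×I-2: X^aY
A/II-4 ? ·: X^AX^a|X^aX^a
A/II-5 ? I-1×I-2: X^AX^a|X^aX^a
A/III-1 ? II-4×II-3: X^AX^a|X^aX^a
A/III-2 aff II-4×II-3: X^aX^a
A/III-3 ? II-2×II-1: X^AX^a|X^aX^a
⇒ A over [I-1,I-2,II-1,II-2,II-3,II-4,II-5,III-1,III-2,III-3]: 36 consistent

III-1 ∈ {X^AX^a, X^aX^a}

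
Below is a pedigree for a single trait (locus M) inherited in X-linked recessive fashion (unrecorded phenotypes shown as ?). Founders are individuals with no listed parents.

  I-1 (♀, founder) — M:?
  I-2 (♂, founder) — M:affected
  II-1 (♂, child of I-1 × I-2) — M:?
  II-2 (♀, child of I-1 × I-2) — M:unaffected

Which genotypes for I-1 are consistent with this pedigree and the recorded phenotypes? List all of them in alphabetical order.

I-1 ∈ {X^MX^M, X^MX^m}

M/I-1 ? ·: X^MX^M|X^MX^m
M/I-2 aff ·: X^mY
M/II-1 ? I-1×I-2: X^MY|X^mY
M/II-2 un I-1×I-2: X^MX^m
⇒ M over [I-1,I-2,II-1,II-2]: 3 consistent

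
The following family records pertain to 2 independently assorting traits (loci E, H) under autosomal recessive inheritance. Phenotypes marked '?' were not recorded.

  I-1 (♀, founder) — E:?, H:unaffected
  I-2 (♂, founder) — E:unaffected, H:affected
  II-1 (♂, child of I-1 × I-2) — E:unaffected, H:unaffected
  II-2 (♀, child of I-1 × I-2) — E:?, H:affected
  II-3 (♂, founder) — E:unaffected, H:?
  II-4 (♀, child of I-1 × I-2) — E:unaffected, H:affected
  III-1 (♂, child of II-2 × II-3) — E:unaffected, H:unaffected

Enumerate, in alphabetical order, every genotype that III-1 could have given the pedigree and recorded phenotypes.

E/I-1 ? ·: EE|Ee|ee
E/I-2 un ·: EE|Ee
E/II-1 un I-1×I-2: EE|Ee
E/II-2 ? I-1×I-2: EE|Ee|ee
E/II-3 un ·: EE|Ee
E/II-4 un I-1×I-2: EE|Ee
E/III-1 un II-2×II-3: EE|Ee
⇒ E over [I-1,I-2,II-1,II-2,II-3,II-4,III-1]: 105 consistent
H/I-1 un ·: Hh
H/I-2 aff ·: hh
H/II-1 un I-1×I-2: Hh
H/II-2 aff I-1×I-2: hh
H/II-3 ? ·: HH|Hh
H/II-4 aff I-1×I-2: hh
H/III-1 un II-2×II-3: Hh
⇒ H over [I-1,I-2,II-1,II-2,II-3,II-4,III-1]: 2 consistent

III-1 ∈ {EE Hh, Ee Hh}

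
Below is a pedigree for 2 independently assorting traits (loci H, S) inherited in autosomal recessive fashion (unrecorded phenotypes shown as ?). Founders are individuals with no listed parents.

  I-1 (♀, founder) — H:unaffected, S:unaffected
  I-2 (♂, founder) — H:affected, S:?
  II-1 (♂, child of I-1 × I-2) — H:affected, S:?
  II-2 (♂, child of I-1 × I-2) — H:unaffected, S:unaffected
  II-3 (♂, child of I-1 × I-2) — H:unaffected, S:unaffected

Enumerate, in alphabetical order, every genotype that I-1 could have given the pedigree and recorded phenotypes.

I-1 ∈ {Hh SS, Hh Ss}

H/I-1 un ·: Hh
H/I-2 aff ·: hh
H/II-1 aff I-1×I-2: hh
H/II-2 un I-1×I-2: Hh
H/II-3 un I-1×I-2: Hh
⇒ H over [I-1,I-2,II-1,II-2,II-3]: 1 consistent
S/I-1 un ·: SS|Ss
S/I-2 ? ·: SS|Ss|ss
S/II-1 ? I-1×I-2: SS|Ss|ss
S/II-2 un I-1×I-2: SS|Ss
S/II-3 un I-1×I-2: SS|Ss
⇒ S over [I-1,I-2,II-1,II-2,II-3]: 32 consistent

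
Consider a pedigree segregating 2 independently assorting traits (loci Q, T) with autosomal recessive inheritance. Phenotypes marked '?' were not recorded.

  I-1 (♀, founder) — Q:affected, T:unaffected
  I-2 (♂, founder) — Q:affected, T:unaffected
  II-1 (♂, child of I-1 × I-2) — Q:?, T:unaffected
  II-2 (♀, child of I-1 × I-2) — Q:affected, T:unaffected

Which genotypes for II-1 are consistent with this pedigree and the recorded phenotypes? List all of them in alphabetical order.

Q/I-1 aff ·: qq
Q/I-2 aff ·: qq
Q/II-1 ? I-1×I-2: qq
Q/II-2 aff I-1×I-2: qq
⇒ Q over [I-1,I-2,II-1,II-2]: 1 consistent
T/I-1 un ·: TT|Tt
T/I-2 un ·: TT|Tt
T/II-1 un I-1×I-2: TT|Tt
T/II-2 un I-1×I-2: TT|Tt
⇒ T over [I-1,I-2,II-1,II-2]: 13 consistent

II-1 ∈ {qq TT, qq Tt}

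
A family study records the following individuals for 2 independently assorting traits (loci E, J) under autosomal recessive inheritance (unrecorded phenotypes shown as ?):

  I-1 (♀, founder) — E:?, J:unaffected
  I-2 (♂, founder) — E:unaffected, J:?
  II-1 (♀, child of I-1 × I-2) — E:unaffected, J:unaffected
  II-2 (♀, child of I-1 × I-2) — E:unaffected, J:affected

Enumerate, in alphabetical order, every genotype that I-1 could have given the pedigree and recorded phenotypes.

E/I-1 ? ·: EE|Ee|ee
E/I-2 un ·: EE|Ee
E/II-1 un I-1×I-2: EE|Ee
E/II-2 un I-1×I-2: EE|Ee
⇒ E over [I-1,I-2,II-1,II-2]: 15 consistent
J/I-1 un ·: Jj
J/I-2 ? ·: Jj|jj
J/II-1 un I-1×I-2: JJ|Jj
J/II-2 aff I-1×I-2: jj
⇒ J over [I-1,I-2,II-1,II-2]: 3 consistent

I-1 ∈ {EE Jj, Ee Jj, ee Jj}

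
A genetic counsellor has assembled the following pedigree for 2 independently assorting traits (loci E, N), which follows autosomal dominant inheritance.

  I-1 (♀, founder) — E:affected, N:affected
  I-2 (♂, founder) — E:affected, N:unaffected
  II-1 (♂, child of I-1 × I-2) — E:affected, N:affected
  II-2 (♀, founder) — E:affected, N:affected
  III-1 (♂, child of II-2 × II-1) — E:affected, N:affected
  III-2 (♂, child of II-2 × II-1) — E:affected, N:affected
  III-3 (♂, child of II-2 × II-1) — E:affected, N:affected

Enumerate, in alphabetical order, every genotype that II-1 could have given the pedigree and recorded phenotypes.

II-1 ∈ {EE Nn, Ee Nn}

E/I-1 aff ·: Ee|EE
E/I-2 aff ·: Ee|EE
E/II-1 aff I-1×I-2: Ee|EE
E/II-2 aff ·: Ee|EE
E/III-1 aff II-2×II-1: Ee|EE
E/III-2 aff II-2×II-1: Ee|EE
E/III-3 aff II-2×II-1: Ee|EE
⇒ E over [I-1,I-2,II-1,II-2,III-1,III-2,III-3]: 84 consistent
N/I-1 aff ·: Nn|NN
N/I-2 un ·: nn
N/II-1 aff I-1×I-2: Nn
N/II-2 aff ·: Nn|NN
N/III-1 aff II-2×II-1: Nn|NN
N/III-2 aff II-2×II-1: Nn|NN
N/III-3 aff II-2×II-1: Nn|NN
⇒ N over [I-1,I-2,II-1,II-2,III-1,III-2,III-3]: 32 consistent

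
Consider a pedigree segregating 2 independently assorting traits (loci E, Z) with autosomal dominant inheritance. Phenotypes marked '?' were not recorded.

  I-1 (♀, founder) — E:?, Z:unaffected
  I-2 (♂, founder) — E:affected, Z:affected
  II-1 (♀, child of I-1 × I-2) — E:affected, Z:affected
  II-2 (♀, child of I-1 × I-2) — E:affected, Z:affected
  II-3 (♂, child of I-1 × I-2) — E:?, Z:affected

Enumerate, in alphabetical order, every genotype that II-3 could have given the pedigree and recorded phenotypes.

II-3 ∈ {EE Zz, Ee Zz, ee Zz}

E/I-1 ? ·: ee|Ee|EE
E/I-2 aff ·: Ee|EE
E/II-1 aff I-1×I-2: Ee|EE
E/II-2 aff I-1×I-2: Ee|EE
E/II-3 ? I-1×I-2: ee|Ee|EE
⇒ E over [I-1,I-2,II-1,II-2,II-3]: 32 consistent
Z/I-1 un ·: zz
Z/I-2 aff ·: Zz|ZZ
Z/II-1 aff I-1×I-2: Zz
Z/II-2 aff I-1×I-2: Zz
Z/II-3 aff I-1×I-2: Zz
⇒ Z over [I-1,I-2,II-1,II-2,II-3]: 2 consistent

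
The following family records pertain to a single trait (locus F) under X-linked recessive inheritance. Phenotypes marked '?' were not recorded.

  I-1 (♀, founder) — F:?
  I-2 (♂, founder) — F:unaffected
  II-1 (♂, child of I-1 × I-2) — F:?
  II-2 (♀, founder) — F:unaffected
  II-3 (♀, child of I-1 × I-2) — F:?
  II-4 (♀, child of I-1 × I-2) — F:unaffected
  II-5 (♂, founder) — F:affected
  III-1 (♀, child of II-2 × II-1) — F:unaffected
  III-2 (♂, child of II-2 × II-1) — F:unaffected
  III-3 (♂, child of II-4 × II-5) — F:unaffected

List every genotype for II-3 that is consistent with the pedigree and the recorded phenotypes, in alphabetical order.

II-3 ∈ {X^FX^F, X^FX^f}

F/I-1 ? ·: X^FX^F|X^FX^f|X^fX^f
F/I-2 un ·: X^FY
F/II-1 ? I-1×I-2: X^FY|X^fY
F/II-2 un ·: X^FX^F|X^FX^f
F/II-3 ? I-1×I-2: X^FX^F|X^FX^f
F/II-4 un I-1×I-2: X^FX^F|X^FX^f
F/II-5 aff ·: X^fY
F/III-1 un II-2×II-1: X^FX^F|X^FX^f
F/III-2 un II-2×II-1: X^FY
F/III-3 un II-4×II-5: X^FY
⇒ F over [I-1,I-2,II-1,II-2,II-3,II-4,II-5,III-1,III-2,III-3]: 25 consistent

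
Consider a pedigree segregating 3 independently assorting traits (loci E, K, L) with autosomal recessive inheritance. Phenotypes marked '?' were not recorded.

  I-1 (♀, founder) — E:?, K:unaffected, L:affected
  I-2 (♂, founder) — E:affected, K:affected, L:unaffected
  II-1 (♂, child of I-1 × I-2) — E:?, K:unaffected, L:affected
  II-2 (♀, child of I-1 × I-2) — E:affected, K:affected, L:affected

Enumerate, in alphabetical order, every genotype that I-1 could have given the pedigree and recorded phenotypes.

E/I-1 ? ·: Ee|ee
E/I-2 aff ·: ee
E/II-1 ? I-1×I-2: Ee|ee
E/II-2 aff I-1×I-2: ee
⇒ E over [I-1,I-2,II-1,II-2]: 3 consistent
K/I-1 un ·: Kk
K/I-2 aff ·: kk
K/II-1 un I-1×I-2: Kk
K/II-2 aff I-1×I-2: kk
⇒ K over [I-1,I-2,II-1,II-2]: 1 consistent
L/I-1 aff ·: ll
L/I-2 un ·: Ll
L/II-1 aff I-1×I-2: ll
L/II-2 aff I-1×I-2: ll
⇒ L over [I-1,I-2,II-1,II-2]: 1 consistent

I-1 ∈ {Ee Kk ll, ee Kk ll}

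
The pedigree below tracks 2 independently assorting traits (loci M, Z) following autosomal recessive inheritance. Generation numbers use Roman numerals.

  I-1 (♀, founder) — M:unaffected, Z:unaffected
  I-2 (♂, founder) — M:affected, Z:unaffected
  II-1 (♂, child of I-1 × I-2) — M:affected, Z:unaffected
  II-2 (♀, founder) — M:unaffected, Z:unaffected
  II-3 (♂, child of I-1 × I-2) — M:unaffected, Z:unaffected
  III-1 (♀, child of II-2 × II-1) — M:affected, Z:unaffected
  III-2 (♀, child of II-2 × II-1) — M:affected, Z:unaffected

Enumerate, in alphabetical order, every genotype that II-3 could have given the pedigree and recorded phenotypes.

M/I-1 un ·: Mm
M/I-2 aff ·: mm
M/II-1 aff I-1×I-2: mm
M/II-2 un ·: Mm
M/II-3 un I-1×I-2: Mm
M/III-1 aff II-2×II-1: mm
M/III-2 aff II-2×II-1: mm
⇒ M over [I-1,I-2,II-1,II-2,II-3,III-1,III-2]: 1 consistent
Z/I-1 un ·: ZZ|Zz
Z/I-2 un ·: ZZ|Zz
Z/II-1 un I-1×I-2: ZZ|Zz
Z/II-2 un ·: ZZ|Zz
Z/II-3 un I-1×I-2: ZZ|Zz
Z/III-1 un II-2×II-1: ZZ|Zz
Z/III-2 un II-2×II-1: ZZ|Zz
⇒ Z over [I-1,I-2,II-1,II-2,II-3,III-1,III-2]: 83 consistent

II-3 ∈ {Mm ZZ, Mm Zz}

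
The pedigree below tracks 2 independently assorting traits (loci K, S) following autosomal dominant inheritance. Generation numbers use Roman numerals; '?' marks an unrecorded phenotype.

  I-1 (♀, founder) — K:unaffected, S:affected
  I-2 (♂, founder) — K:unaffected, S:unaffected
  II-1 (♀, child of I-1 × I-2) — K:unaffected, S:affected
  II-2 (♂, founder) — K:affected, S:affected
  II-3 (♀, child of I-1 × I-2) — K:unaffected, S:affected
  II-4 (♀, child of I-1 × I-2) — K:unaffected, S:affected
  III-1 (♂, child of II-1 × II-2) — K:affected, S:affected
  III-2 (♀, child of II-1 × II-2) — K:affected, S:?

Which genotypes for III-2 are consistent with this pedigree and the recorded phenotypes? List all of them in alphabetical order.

K/I-1 un ·: kk
K/I-2 un ·: kk
K/II-1 un I-1×I-2: kk
K/II-2 aff ·: Kk|KK
K/II-3 un I-1×I-2: kk
K/II-4 un I-1×I-2: kk
K/III-1 aff II-1×II-2: Kk
K/III-2 aff II-1×II-2: Kk
⇒ K over [I-1,I-2,II-1,II-2,II-3,II-4,III-1,III-2]: 2 consistent
S/I-1 aff ·: Ss|SS
S/I-2 un ·: ss
S/II-1 aff I-1×I-2: Ss
S/II-2 aff ·: Ss|SS
S/II-3 aff I-1×I-2: Ss
S/II-4 aff I-1×I-2: Ss
S/III-1 aff II-1×II-2: Ss|SS
S/III-2 ? II-1×II-2: ss|Ss|SS
⇒ S over [I-1,I-2,II-1,II-2,II-3,II-4,III-1,III-2]: 20 consistent

III-2 ∈ {Kk SS, Kk Ss, Kk ss}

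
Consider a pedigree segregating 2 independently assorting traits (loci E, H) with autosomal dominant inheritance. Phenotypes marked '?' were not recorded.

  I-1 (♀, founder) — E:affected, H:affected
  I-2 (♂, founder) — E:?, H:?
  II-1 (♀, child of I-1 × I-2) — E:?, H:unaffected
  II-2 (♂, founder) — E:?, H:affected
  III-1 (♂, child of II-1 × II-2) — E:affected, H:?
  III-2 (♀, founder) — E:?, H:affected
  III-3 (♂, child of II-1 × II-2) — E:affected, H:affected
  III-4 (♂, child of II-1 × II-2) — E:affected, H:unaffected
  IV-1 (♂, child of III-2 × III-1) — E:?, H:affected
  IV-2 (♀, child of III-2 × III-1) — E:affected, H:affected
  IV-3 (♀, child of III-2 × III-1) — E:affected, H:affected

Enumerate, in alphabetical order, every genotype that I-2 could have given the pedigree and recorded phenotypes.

E/I-1 aff ·: Ee|EE
E/I-2 ? ·: ee|Ee|EE
E/II-1 ? I-1×I-2: ee|Ee|EE
E/II-2 ? ·: ee|Ee|EE
E/III-1 aff II-1×II-2: Ee|EE
E/III-2 ? ·: ee|Ee|EE
E/III-3 aff II-1×II-2: Ee|EE
E/III-4 aff II-1×II-2: Ee|EE
E/IV-1 ? III-2×III-1: ee|Ee|EE
E/IV-2 aff III-2×III-1: Ee|EE
E/IV-3 aff III-2×III-1: Ee|EE
⇒ E over [I-1,I-2,II-1,II-2,III-1,III-2,III-3,III-4,IV-1,IV-2,IV-3]: 2118 consistent
H/I-1 aff ·: Hh
H/I-2 ? ·: hh|Hh
H/II-1 un I-1×I-2: hh
H/II-2 aff ·: Hh
H/III-1 ? II-1×II-2: hh|Hh
H/III-2 aff ·: Hh|HH
H/III-3 aff II-1×II-2: Hh
H/III-4 un II-1×II-2: hh
H/IV-1 aff III-2×III-1: Hh|HH
H/IV-2 aff III-2×III-1: Hh|HH
H/IV-3 aff III-2×III-1: Hh|HH
⇒ H over [I-1,I-2,II-1,II-2,III-1,III-2,III-3,III-4,IV-1,IV-2,IV-3]: 36 consistent

I-2 ∈ {EE Hh, EE hh, Ee Hh, Ee hh, ee Hh, ee hh}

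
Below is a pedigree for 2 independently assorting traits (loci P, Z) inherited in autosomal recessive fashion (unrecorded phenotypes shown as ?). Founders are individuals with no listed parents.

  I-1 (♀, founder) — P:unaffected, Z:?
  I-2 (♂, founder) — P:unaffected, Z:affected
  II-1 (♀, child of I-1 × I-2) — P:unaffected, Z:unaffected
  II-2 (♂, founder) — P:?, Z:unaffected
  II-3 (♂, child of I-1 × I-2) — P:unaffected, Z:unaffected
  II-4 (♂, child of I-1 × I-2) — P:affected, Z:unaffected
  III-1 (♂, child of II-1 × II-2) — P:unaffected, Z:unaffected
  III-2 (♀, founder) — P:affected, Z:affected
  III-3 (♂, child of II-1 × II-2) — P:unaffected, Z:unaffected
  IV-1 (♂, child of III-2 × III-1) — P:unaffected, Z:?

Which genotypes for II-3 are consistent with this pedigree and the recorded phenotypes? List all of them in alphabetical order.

II-3 ∈ {PP Zz, Pp Zz}

P/I-1 un ·: Pp
P/I-2 un ·: Pp
P/II-1 un I-1×I-2: PP|Pp
P/II-2 ? ·: PP|Pp|pp
P/II-3 un I-1×I-2: PP|Pp
P/II-4 aff I-1×I-2: pp
P/III-1 un II-1×II-2: PP|Pp
P/III-2 aff ·: pp
P/III-3 un II-1×II-2: PP|Pp
P/IV-1 un III-2×III-1: Pp
⇒ P over [I-1,I-2,II-1,II-2,II-3,II-4,III-1,III-2,III-3,IV-1]: 30 consistent
Z/I-1 ? ·: ZZ|Zz
Z/I-2 aff ·: zz
Z/II-1 un I-1×I-2: Zz
Z/II-2 un ·: ZZ|Zz
Z/II-3 un I-1×I-2: Zz
Z/II-4 un I-1×I-2: Zz
Z/III-1 un II-1×II-2: ZZ|Zz
Z/III-2 aff ·: zz
Z/III-3 un II-1×II-2: ZZ|Zz
Z/IV-1 ? III-2×III-1: Zz|zz
⇒ Z over [I-1,I-2,II-1,II-2,II-3,II-4,III-1,III-2,III-3,IV-1]: 24 consistent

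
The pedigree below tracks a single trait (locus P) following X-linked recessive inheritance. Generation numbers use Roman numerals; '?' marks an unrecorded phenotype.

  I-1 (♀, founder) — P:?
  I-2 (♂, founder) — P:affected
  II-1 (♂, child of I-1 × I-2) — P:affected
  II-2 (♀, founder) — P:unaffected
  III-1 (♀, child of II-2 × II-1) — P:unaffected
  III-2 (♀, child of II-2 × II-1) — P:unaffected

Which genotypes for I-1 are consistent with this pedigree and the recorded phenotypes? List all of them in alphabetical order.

I-1 ∈ {X^PX^p, X^pX^p}

P/I-1 ? ·: X^PX^p|X^pX^p
P/I-2 aff ·: X^pY
P/II-1 aff I-1×I-2: X^pY
P/II-2 un ·: X^PX^P|X^PX^p
P/III-1 un II-2×II-1: X^PX^p
P/III-2 un II-2×II-1: X^PX^p
⇒ P over [I-1,I-2,II-1,II-2,III-1,III-2]: 4 consistent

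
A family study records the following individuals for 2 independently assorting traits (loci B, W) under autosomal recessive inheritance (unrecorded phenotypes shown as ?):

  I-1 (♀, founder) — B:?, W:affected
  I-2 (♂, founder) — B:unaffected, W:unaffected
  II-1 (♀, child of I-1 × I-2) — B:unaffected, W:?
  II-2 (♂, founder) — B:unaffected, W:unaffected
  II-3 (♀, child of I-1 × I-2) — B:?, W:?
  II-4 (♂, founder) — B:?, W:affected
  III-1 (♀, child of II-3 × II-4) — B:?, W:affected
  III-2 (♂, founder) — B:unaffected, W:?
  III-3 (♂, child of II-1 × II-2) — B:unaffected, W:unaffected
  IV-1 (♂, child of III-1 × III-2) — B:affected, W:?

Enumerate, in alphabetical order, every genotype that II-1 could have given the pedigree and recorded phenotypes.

II-1 ∈ {BB Ww, BB ww, Bb Ww, Bb ww}

B/I-1 ? ·: BB|Bb|bb
B/I-2 un ·: BB|Bb
B/II-1 un I-1×I-2: BB|Bb
B/II-2 un ·: BB|Bb
B/II-3 ? I-1×I-2: BB|Bb|bb
B/II-4 ? ·: BB|Bb|bb
B/III-1 ? II-3×II-4: Bb|bb
B/III-2 un ·: Bb
B/III-3 un II-1×II-2: BB|Bb
B/IV-1 aff III-1×III-2: bb
⇒ B over [I-1,I-2,II-1,II-2,II-3,II-4,III-1,III-2,III-3,IV-1]: 237 consistent
W/I-1 aff ·: ww
W/I-2 un ·: WW|Ww
W/II-1 ? I-1×I-2: Ww|ww
W/II-2 un ·: WW|Ww
W/II-3 ? I-1×I-2: Ww|ww
W/II-4 aff ·: ww
W/III-1 aff II-3×II-4: ww
W/III-2 ? ·: WW|Ww|ww
W/III-3 un II-1×II-2: WW|Ww
W/IV-1 ? III-1×III-2: Ww|ww
⇒ W over [I-1,I-2,II-1,II-2,II-3,II-4,III-1,III-2,III-3,IV-1]: 64 consistent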